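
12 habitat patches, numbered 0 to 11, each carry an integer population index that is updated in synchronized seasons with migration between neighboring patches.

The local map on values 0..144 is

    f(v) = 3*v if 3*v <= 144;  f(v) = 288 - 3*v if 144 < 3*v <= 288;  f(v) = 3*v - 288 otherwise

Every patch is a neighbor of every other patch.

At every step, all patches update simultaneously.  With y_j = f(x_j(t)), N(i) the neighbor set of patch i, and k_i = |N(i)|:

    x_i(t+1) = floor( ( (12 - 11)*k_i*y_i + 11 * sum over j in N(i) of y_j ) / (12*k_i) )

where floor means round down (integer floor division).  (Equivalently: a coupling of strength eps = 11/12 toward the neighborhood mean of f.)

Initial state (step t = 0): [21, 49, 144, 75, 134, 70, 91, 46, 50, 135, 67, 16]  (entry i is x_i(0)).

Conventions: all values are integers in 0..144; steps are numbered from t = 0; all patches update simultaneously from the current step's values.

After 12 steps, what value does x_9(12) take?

Answer: x_9(12) = 27

Derivation:
t=0: [21, 49, 144, 75, 134, 70, 91, 46, 50, 135, 67, 16]
t=1: [95, 95, 95, 95, 95, 95, 95, 95, 95, 95, 95, 95]
t=2: [3, 3, 3, 3, 3, 3, 3, 3, 3, 3, 3, 3]
t=3: [9, 9, 9, 9, 9, 9, 9, 9, 9, 9, 9, 9]
t=4: [27, 27, 27, 27, 27, 27, 27, 27, 27, 27, 27, 27]
t=5: [81, 81, 81, 81, 81, 81, 81, 81, 81, 81, 81, 81]
t=6: [45, 45, 45, 45, 45, 45, 45, 45, 45, 45, 45, 45]
t=7: [135, 135, 135, 135, 135, 135, 135, 135, 135, 135, 135, 135]
t=8: [117, 117, 117, 117, 117, 117, 117, 117, 117, 117, 117, 117]
t=9: [63, 63, 63, 63, 63, 63, 63, 63, 63, 63, 63, 63]
t=10: [99, 99, 99, 99, 99, 99, 99, 99, 99, 99, 99, 99]
t=11: [9, 9, 9, 9, 9, 9, 9, 9, 9, 9, 9, 9]
t=12: [27, 27, 27, 27, 27, 27, 27, 27, 27, 27, 27, 27]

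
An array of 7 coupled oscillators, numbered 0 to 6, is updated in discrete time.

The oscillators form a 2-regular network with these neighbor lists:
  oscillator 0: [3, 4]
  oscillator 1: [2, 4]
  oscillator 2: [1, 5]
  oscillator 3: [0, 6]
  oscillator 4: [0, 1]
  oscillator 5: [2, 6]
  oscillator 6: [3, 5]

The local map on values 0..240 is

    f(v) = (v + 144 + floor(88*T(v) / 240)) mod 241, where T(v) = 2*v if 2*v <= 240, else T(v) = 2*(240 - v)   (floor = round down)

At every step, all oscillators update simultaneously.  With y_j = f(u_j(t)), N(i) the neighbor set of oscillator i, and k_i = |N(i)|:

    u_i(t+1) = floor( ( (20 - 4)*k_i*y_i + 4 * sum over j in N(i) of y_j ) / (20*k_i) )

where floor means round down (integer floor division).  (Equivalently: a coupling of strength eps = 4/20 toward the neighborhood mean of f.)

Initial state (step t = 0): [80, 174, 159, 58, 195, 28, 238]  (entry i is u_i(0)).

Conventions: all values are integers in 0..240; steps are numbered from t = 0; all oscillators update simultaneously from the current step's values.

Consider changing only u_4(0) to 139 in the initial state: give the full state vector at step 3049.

Simulating step by step:
t=0: [80, 174, 159, 58, 139, 28, 238]
t=1: [44, 123, 128, 20, 109, 179, 133]
t=2: [202, 109, 114, 175, 105, 123, 121]
t=3: [126, 91, 100, 124, 90, 109, 112]
t=4: [106, 61, 75, 110, 64, 90, 97]
t=5: [79, 11, 33, 90, 19, 57, 72]
t=6: [54, 168, 177, 53, 161, 23, 27]
t=7: [225, 123, 131, 230, 132, 178, 193]
t=8: [136, 111, 114, 138, 116, 125, 130]
t=9: [113, 96, 100, 114, 104, 110, 113]
t=10: [96, 71, 77, 99, 83, 91, 97]
t=11: [67, 29, 37, 73, 46, 58, 70]
t=12: [40, 198, 186, 27, 199, 25, 22]
t=13: [202, 130, 134, 191, 140, 180, 183]
t=14: [130, 113, 115, 129, 117, 125, 127]
t=15: [112, 99, 102, 112, 105, 111, 112]
t=16: [95, 75, 80, 97, 85, 93, 96]
t=17: [65, 35, 42, 70, 50, 62, 68]
t=18: [37, 207, 194, 22, 205, 31, 19]
t=19: [197, 133, 137, 184, 140, 188, 178]
t=20: [129, 114, 116, 128, 117, 127, 126]
t=21: [112, 100, 104, 112, 105, 111, 112]
t=22: [95, 77, 83, 97, 85, 94, 96]
t=23: [65, 38, 46, 70, 50, 63, 68]
t=24: [37, 212, 200, 22, 206, 33, 19]
t=25: [197, 134, 139, 184, 140, 191, 179]
t=26: [129, 114, 117, 128, 117, 127, 126]
t=27: [112, 101, 105, 112, 105, 111, 112]
t=28: [95, 79, 85, 97, 85, 94, 96]
t=29: [65, 41, 50, 70, 50, 63, 68]
t=30: [37, 218, 206, 22, 207, 34, 19]
t=31: [198, 136, 140, 184, 141, 192, 179]
t=32: [129, 115, 117, 128, 117, 128, 126]
t=33: [112, 102, 105, 112, 105, 112, 112]
t=34: [95, 80, 85, 97, 85, 95, 97]
t=35: [65, 42, 50, 70, 50, 65, 70]
t=36: [37, 218, 207, 23, 207, 37, 23]
t=37: [198, 136, 141, 185, 141, 198, 185]
t=38: [129, 115, 117, 128, 117, 129, 128]
t=39: [112, 102, 105, 113, 105, 112, 113]
t=40: [95, 80, 85, 97, 85, 95, 97]

Answer: [198, 136, 141, 185, 141, 198, 185]
Key observation: The state at step 34, [95, 80, 85, 97, 85, 95, 97], reappears at step 40: the system is in a cycle of period 6 from step 34 on.  Therefore the state at step 3049 equals the state at step 34 + ((3049 - 34) mod 6) = 37, which is [198, 136, 141, 185, 141, 198, 185].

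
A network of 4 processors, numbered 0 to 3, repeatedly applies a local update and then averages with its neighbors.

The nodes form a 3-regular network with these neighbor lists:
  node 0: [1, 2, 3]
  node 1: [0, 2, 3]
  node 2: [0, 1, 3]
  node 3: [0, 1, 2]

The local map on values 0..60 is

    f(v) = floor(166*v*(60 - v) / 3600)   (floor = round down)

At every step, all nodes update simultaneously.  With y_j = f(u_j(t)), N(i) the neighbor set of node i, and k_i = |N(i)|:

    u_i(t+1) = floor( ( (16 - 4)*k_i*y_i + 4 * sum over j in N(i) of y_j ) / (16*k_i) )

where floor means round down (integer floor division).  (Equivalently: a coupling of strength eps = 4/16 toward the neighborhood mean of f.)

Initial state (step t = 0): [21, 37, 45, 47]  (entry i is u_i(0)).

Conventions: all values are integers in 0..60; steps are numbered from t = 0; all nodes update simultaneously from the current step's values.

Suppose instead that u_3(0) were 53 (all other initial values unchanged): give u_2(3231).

Simulating step by step:
t=0: [21, 37, 45, 53]
t=1: [35, 36, 31, 21]
t=2: [39, 39, 40, 37]
t=3: [37, 37, 36, 38]
t=4: [38, 38, 38, 38]
t=5: [38, 38, 38, 38]

Answer: u_2(3231) = 38
Key observation: The state at step 4, [38, 38, 38, 38], reappears at step 5: the system is in a cycle of period 1 from step 4 on.  Therefore the state at step 3231 equals the state at step 4 + ((3231 - 4) mod 1) = 4, which is [38, 38, 38, 38].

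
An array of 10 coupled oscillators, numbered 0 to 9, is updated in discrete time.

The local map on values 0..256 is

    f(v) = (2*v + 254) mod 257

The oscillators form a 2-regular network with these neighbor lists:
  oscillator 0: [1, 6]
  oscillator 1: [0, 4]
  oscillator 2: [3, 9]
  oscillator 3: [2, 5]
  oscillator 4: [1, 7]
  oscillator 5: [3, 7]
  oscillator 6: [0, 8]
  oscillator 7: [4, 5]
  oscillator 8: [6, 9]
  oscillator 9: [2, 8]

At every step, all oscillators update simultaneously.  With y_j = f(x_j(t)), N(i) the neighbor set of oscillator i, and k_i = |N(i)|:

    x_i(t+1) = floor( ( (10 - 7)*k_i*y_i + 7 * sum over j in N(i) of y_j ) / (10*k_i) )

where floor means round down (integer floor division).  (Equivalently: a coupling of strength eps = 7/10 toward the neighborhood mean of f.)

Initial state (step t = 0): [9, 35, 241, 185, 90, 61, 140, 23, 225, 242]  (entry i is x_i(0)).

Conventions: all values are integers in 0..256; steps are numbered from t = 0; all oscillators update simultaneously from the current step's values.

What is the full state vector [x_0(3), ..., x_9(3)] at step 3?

Simulating step by step:
t=0: [9, 35, 241, 185, 90, 61, 140, 23, 225, 242]
t=1: [34, 87, 183, 152, 91, 89, 77, 116, 142, 211]
t=2: [132, 136, 103, 111, 193, 148, 76, 192, 116, 94]
t=3: [57, 49, 202, 149, 85, 130, 126, 93, 185, 206]

Answer: [57, 49, 202, 149, 85, 130, 126, 93, 185, 206]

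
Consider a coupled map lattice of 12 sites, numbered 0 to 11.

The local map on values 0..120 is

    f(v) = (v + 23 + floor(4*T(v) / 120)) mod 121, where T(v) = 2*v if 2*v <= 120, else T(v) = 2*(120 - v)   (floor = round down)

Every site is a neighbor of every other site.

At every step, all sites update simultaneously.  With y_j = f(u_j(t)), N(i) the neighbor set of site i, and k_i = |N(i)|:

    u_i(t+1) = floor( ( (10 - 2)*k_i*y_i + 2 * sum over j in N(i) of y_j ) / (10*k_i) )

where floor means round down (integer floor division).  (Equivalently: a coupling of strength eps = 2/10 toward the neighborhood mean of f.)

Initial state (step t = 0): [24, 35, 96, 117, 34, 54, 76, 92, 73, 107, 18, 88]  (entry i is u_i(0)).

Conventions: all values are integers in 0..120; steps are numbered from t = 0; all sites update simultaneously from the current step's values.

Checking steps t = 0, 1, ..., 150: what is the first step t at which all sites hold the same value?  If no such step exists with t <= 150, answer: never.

Answer: never
Key observation: The state at step 22 reappears at step 27 — the system is in a cycle of period 5 from step 22 on.  No step 0..27 is synchronized, and the cycle repeats forever, so no step up to 150 (or ever) has all sites equal.

Derivation:
t=0: [24, 35, 96, 117, 34, 54, 76, 92, 73, 107, 18, 88]  (not all equal)
t=1: [53, 62, 109, 30, 61, 78, 94, 106, 93, 22, 48, 104]  (not all equal)
t=2: [76, 83, 23, 57, 82, 94, 106, 20, 105, 50, 72, 19]  (not all equal)
t=3: [94, 99, 52, 80, 98, 107, 21, 49, 21, 74, 91, 48]  (not all equal)
t=4: [106, 15, 74, 96, 14, 20, 49, 72, 49, 92, 103, 71]  (not all equal)
t=5: [21, 45, 93, 108, 43, 49, 73, 91, 73, 105, 19, 90]  (not all equal)
t=6: [50, 71, 107, 23, 68, 74, 93, 105, 93, 21, 49, 105]  (not all equal)
t=7: [73, 90, 21, 51, 87, 92, 105, 20, 105, 49, 73, 20]  (not all equal)
t=8: [92, 105, 50, 75, 102, 106, 21, 49, 21, 73, 92, 49]  (not all equal)
t=9: [104, 20, 73, 92, 17, 20, 49, 72, 49, 91, 104, 72]  (not all equal)
t=10: [20, 49, 92, 105, 46, 49, 73, 91, 73, 104, 20, 91]  (not all equal)
t=11: [50, 74, 106, 22, 72, 74, 93, 105, 93, 21, 50, 105]  (not all equal)
t=12: [73, 92, 20, 50, 91, 92, 106, 20, 106, 49, 73, 20]  (not all equal)
t=13: [92, 106, 49, 74, 105, 106, 21, 49, 21, 73, 92, 49]  (not all equal)
t=14: [104, 20, 72, 92, 20, 20, 49, 72, 49, 91, 104, 72]  (not all equal)
t=15: [20, 49, 91, 105, 49, 49, 73, 91, 73, 104, 20, 91]  (not all equal)
t=16: [50, 74, 105, 22, 74, 74, 93, 105, 93, 21, 50, 105]  (not all equal)
t=17: [73, 92, 20, 50, 92, 92, 106, 20, 106, 49, 73, 20]  (not all equal)
t=18: [92, 106, 49, 74, 106, 106, 21, 49, 21, 74, 92, 49]  (not all equal)
t=19: [104, 20, 72, 92, 20, 20, 49, 72, 49, 92, 104, 72]  (not all equal)
t=20: [20, 49, 91, 105, 49, 49, 73, 91, 73, 105, 20, 91]  (not all equal)
t=21: [50, 74, 105, 22, 74, 74, 93, 105, 93, 22, 50, 105]  (not all equal)
t=22: [74, 92, 20, 50, 92, 92, 106, 20, 106, 50, 74, 20]  (not all equal)
t=23: [93, 106, 49, 74, 106, 106, 21, 49, 21, 74, 93, 49]  (not all equal)
t=24: [105, 20, 72, 92, 20, 20, 49, 72, 49, 92, 105, 72]  (not all equal)
t=25: [21, 49, 91, 105, 49, 49, 73, 91, 73, 105, 21, 91]  (not all equal)
t=26: [51, 74, 105, 22, 74, 74, 93, 105, 93, 22, 51, 105]  (not all equal)
t=27: [74, 92, 20, 50, 92, 92, 106, 20, 106, 50, 74, 20]  (not all equal)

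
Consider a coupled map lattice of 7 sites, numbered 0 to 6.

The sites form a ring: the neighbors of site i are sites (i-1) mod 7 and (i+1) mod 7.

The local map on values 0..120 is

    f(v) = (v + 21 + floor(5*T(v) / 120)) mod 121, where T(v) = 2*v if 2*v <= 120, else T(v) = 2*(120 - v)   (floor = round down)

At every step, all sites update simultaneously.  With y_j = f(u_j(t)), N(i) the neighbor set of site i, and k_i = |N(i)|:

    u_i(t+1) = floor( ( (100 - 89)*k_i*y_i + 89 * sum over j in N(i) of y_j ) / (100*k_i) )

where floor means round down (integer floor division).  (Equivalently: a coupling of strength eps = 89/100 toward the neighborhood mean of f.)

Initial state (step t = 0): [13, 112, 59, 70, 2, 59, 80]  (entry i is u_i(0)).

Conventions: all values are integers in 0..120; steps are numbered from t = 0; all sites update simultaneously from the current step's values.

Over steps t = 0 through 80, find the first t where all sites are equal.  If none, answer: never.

Answer: 10
Key observation: Synchronization is absorbing here: once all sites are equal they stay equal, and step 10 is the first all-equal step.

Derivation:
t=0: [13, 112, 59, 70, 2, 59, 80]  (not all equal)
t=1: [55, 54, 56, 58, 82, 65, 64]  (not all equal)
t=2: [83, 80, 81, 92, 88, 96, 85]  (not all equal)
t=3: [106, 105, 109, 108, 116, 110, 112]  (not all equal)
t=4: [8, 7, 7, 12, 10, 13, 8]  (not all equal)
t=5: [28, 28, 30, 29, 34, 30, 31]  (not all equal)
t=6: [52, 51, 51, 54, 52, 55, 52]  (not all equal)
t=7: [76, 76, 77, 76, 79, 77, 78]  (not all equal)
t=8: [100, 100, 100, 101, 100, 102, 100]  (not all equal)
t=9: [1, 1, 1, 1, 2, 1, 1]  (not all equal)
t=10: [22, 22, 22, 22, 22, 22, 22]  (all equal)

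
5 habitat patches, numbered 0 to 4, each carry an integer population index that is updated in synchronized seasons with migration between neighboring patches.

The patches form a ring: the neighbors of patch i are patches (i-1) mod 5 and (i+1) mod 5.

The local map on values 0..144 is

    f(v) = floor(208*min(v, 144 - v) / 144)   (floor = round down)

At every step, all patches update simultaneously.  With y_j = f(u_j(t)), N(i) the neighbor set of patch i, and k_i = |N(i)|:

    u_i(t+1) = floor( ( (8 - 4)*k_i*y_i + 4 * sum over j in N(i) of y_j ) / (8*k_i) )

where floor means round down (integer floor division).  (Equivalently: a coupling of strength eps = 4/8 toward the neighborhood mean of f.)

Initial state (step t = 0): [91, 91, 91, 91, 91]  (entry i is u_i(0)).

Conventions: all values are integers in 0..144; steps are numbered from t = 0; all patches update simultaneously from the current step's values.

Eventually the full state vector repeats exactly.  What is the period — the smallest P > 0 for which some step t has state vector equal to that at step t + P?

Answer: 12
Key observation: The state at step 10, [93, 93, 93, 93, 93], reappears at step 22 — and no state repeats earlier — so the cycle the system enters has period 12.

Derivation:
t=0: [91, 91, 91, 91, 91]
t=1: [76, 76, 76, 76, 76]
t=2: [98, 98, 98, 98, 98]
t=3: [66, 66, 66, 66, 66]
t=4: [95, 95, 95, 95, 95]
t=5: [70, 70, 70, 70, 70]
t=6: [101, 101, 101, 101, 101]
t=7: [62, 62, 62, 62, 62]
t=8: [89, 89, 89, 89, 89]
t=9: [79, 79, 79, 79, 79]
t=10: [93, 93, 93, 93, 93]
t=11: [73, 73, 73, 73, 73]
t=12: [102, 102, 102, 102, 102]
t=13: [60, 60, 60, 60, 60]
t=14: [86, 86, 86, 86, 86]
t=15: [83, 83, 83, 83, 83]
t=16: [88, 88, 88, 88, 88]
t=17: [80, 80, 80, 80, 80]
t=18: [92, 92, 92, 92, 92]
t=19: [75, 75, 75, 75, 75]
t=20: [99, 99, 99, 99, 99]
t=21: [65, 65, 65, 65, 65]
t=22: [93, 93, 93, 93, 93]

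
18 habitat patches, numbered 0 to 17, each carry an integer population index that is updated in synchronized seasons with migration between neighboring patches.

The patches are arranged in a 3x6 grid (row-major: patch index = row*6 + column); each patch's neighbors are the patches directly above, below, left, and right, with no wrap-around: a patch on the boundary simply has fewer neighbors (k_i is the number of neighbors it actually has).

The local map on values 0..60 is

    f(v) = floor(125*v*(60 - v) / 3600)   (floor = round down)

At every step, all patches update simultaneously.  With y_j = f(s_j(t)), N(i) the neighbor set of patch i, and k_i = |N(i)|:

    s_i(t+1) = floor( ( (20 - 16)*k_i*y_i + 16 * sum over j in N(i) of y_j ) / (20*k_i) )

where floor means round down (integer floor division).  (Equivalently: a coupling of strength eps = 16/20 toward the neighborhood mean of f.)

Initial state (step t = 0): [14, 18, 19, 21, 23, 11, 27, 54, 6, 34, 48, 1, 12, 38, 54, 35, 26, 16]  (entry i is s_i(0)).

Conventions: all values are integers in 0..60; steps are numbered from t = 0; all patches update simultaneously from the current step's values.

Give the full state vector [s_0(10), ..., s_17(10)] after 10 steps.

Answer: [31, 31, 31, 31, 31, 31, 31, 31, 31, 31, 31, 31, 31, 31, 31, 31, 31, 31]

Derivation:
t=0: [14, 18, 19, 21, 23, 11, 27, 54, 6, 34, 48, 1, 12, 38, 54, 35, 26, 16]
t=1: [26, 21, 22, 28, 23, 16, 20, 21, 18, 23, 22, 16, 27, 17, 20, 24, 25, 17]
t=2: [28, 28, 28, 29, 28, 26, 28, 26, 27, 29, 28, 25, 26, 27, 27, 28, 28, 26]
t=3: [31, 30, 30, 31, 30, 30, 30, 30, 30, 30, 30, 30, 30, 30, 30, 30, 30, 30]
t=4: [31, 31, 31, 31, 31, 31, 31, 31, 31, 31, 31, 31, 31, 31, 31, 31, 31, 31]
t=5: [31, 31, 31, 31, 31, 31, 31, 31, 31, 31, 31, 31, 31, 31, 31, 31, 31, 31]
t=6: [31, 31, 31, 31, 31, 31, 31, 31, 31, 31, 31, 31, 31, 31, 31, 31, 31, 31]
t=7: [31, 31, 31, 31, 31, 31, 31, 31, 31, 31, 31, 31, 31, 31, 31, 31, 31, 31]
t=8: [31, 31, 31, 31, 31, 31, 31, 31, 31, 31, 31, 31, 31, 31, 31, 31, 31, 31]
t=9: [31, 31, 31, 31, 31, 31, 31, 31, 31, 31, 31, 31, 31, 31, 31, 31, 31, 31]
t=10: [31, 31, 31, 31, 31, 31, 31, 31, 31, 31, 31, 31, 31, 31, 31, 31, 31, 31]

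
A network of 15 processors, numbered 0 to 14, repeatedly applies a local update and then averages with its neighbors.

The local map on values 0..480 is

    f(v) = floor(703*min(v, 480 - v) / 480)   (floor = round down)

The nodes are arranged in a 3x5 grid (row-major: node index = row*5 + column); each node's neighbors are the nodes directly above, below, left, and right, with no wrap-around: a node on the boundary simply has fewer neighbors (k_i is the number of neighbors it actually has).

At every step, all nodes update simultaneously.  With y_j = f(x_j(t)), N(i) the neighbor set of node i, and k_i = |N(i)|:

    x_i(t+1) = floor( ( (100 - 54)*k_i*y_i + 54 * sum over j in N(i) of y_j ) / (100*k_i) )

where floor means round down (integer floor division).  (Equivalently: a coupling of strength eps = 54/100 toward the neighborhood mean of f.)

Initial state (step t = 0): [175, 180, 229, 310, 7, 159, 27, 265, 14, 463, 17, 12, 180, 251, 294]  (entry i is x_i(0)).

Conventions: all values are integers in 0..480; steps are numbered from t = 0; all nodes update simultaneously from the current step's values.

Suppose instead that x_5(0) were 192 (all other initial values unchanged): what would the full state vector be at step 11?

Answer: [328, 312, 268, 231, 231, 311, 291, 251, 225, 236, 285, 262, 234, 227, 241]
Key observation: This trace re-runs the system from the modified initial state.

Derivation:
t=0: [175, 180, 229, 310, 7, 192, 27, 265, 14, 463, 17, 12, 180, 251, 294]
t=1: [264, 234, 302, 179, 78, 186, 136, 233, 133, 65, 91, 66, 240, 254, 222]
t=2: [311, 296, 289, 222, 148, 241, 233, 292, 228, 157, 160, 167, 299, 308, 264]
t=3: [280, 279, 284, 298, 248, 308, 310, 290, 298, 261, 268, 263, 260, 279, 274]
t=4: [281, 284, 282, 282, 314, 268, 267, 279, 278, 310, 295, 304, 308, 295, 304]
t=5: [295, 292, 289, 281, 256, 299, 298, 289, 284, 257, 277, 267, 263, 268, 258]
t=6: [270, 273, 280, 294, 317, 271, 274, 283, 294, 319, 292, 301, 307, 309, 321]
t=7: [305, 301, 289, 269, 246, 299, 294, 283, 266, 241, 279, 269, 260, 251, 237]
t=8: [260, 265, 282, 310, 335, 269, 276, 292, 317, 341, 290, 301, 315, 330, 344]
t=9: [316, 308, 283, 247, 219, 303, 293, 270, 237, 210, 282, 267, 246, 222, 205]
t=10: [248, 259, 294, 328, 322, 263, 277, 309, 332, 315, 286, 305, 327, 327, 308]
t=11: [328, 312, 268, 231, 231, 311, 291, 251, 225, 236, 285, 262, 234, 227, 241]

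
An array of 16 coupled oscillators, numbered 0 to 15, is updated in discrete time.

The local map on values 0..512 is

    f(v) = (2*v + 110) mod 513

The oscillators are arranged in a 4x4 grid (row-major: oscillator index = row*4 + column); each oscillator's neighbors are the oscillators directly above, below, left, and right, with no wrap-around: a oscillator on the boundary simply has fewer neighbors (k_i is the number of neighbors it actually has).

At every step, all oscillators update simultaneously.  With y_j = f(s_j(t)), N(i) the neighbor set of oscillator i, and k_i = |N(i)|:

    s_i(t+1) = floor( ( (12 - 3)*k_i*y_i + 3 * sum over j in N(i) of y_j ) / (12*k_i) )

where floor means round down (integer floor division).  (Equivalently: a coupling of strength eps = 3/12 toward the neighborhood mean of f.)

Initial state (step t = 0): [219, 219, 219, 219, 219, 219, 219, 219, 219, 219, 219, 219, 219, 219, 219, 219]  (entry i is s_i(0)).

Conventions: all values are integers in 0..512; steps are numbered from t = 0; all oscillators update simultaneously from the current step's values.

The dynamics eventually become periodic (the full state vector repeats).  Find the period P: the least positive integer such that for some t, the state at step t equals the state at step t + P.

Simulating step by step:
t=0: [219, 219, 219, 219, 219, 219, 219, 219, 219, 219, 219, 219, 219, 219, 219, 219]
t=1: [35, 35, 35, 35, 35, 35, 35, 35, 35, 35, 35, 35, 35, 35, 35, 35]
t=2: [180, 180, 180, 180, 180, 180, 180, 180, 180, 180, 180, 180, 180, 180, 180, 180]
t=3: [470, 470, 470, 470, 470, 470, 470, 470, 470, 470, 470, 470, 470, 470, 470, 470]
t=4: [24, 24, 24, 24, 24, 24, 24, 24, 24, 24, 24, 24, 24, 24, 24, 24]
t=5: [158, 158, 158, 158, 158, 158, 158, 158, 158, 158, 158, 158, 158, 158, 158, 158]
t=6: [426, 426, 426, 426, 426, 426, 426, 426, 426, 426, 426, 426, 426, 426, 426, 426]
t=7: [449, 449, 449, 449, 449, 449, 449, 449, 449, 449, 449, 449, 449, 449, 449, 449]
t=8: [495, 495, 495, 495, 495, 495, 495, 495, 495, 495, 495, 495, 495, 495, 495, 495]
t=9: [74, 74, 74, 74, 74, 74, 74, 74, 74, 74, 74, 74, 74, 74, 74, 74]
t=10: [258, 258, 258, 258, 258, 258, 258, 258, 258, 258, 258, 258, 258, 258, 258, 258]
t=11: [113, 113, 113, 113, 113, 113, 113, 113, 113, 113, 113, 113, 113, 113, 113, 113]
t=12: [336, 336, 336, 336, 336, 336, 336, 336, 336, 336, 336, 336, 336, 336, 336, 336]
t=13: [269, 269, 269, 269, 269, 269, 269, 269, 269, 269, 269, 269, 269, 269, 269, 269]
t=14: [135, 135, 135, 135, 135, 135, 135, 135, 135, 135, 135, 135, 135, 135, 135, 135]
t=15: [380, 380, 380, 380, 380, 380, 380, 380, 380, 380, 380, 380, 380, 380, 380, 380]
t=16: [357, 357, 357, 357, 357, 357, 357, 357, 357, 357, 357, 357, 357, 357, 357, 357]
t=17: [311, 311, 311, 311, 311, 311, 311, 311, 311, 311, 311, 311, 311, 311, 311, 311]
t=18: [219, 219, 219, 219, 219, 219, 219, 219, 219, 219, 219, 219, 219, 219, 219, 219]

Answer: 18
Key observation: The state at step 0, [219, 219, 219, 219, 219, 219, 219, 219, 219, 219, 219, 219, 219, 219, 219, 219], reappears at step 18 — and no state repeats earlier — so the cycle the system enters has period 18.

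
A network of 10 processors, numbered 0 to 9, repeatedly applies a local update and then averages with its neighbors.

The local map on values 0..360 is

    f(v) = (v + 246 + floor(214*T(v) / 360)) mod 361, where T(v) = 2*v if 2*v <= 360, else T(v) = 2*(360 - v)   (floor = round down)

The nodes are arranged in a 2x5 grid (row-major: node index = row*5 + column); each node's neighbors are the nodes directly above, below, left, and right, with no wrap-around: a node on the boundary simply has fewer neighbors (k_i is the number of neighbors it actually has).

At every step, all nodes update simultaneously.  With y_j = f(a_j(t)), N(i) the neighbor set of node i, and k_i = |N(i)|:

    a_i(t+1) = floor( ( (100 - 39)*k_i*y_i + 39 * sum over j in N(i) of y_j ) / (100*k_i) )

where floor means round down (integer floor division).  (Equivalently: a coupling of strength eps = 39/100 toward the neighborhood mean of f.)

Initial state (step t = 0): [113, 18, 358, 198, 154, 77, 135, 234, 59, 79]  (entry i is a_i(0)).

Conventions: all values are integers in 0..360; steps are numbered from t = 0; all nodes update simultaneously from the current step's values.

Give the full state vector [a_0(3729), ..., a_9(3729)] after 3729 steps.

Simulating step by step:
t=0: [113, 18, 358, 198, 154, 77, 135, 234, 59, 79]
t=1: [146, 246, 257, 230, 200, 93, 188, 220, 86, 80]
t=2: [193, 259, 265, 243, 231, 147, 250, 245, 122, 104]
t=3: [260, 265, 263, 251, 237, 231, 257, 250, 176, 150]
t=4: [263, 262, 263, 265, 256, 266, 264, 265, 261, 234]
t=5: [262, 263, 262, 262, 264, 262, 262, 262, 263, 266]
t=6: [263, 263, 263, 263, 262, 263, 263, 263, 262, 262]
t=7: [263, 263, 263, 263, 263, 263, 263, 263, 263, 263]
t=8: [263, 263, 263, 263, 263, 263, 263, 263, 263, 263]

Answer: [263, 263, 263, 263, 263, 263, 263, 263, 263, 263]
Key observation: The state at step 7, [263, 263, 263, 263, 263, 263, 263, 263, 263, 263], reappears at step 8: the system is in a cycle of period 1 from step 7 on.  Therefore the state at step 3729 equals the state at step 7 + ((3729 - 7) mod 1) = 7, which is [263, 263, 263, 263, 263, 263, 263, 263, 263, 263].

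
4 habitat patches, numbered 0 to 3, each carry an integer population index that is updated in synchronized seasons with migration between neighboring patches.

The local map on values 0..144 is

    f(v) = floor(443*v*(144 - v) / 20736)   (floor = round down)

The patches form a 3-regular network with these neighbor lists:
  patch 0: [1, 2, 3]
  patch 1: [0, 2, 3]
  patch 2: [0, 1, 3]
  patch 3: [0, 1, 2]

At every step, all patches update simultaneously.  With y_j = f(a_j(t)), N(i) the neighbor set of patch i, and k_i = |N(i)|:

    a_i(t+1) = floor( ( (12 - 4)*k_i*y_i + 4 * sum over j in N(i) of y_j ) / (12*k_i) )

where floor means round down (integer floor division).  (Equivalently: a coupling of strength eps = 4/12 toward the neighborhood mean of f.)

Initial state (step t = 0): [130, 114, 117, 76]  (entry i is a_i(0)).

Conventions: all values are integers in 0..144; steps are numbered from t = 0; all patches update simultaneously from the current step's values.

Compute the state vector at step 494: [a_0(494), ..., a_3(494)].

Simulating step by step:
t=0: [130, 114, 117, 76]
t=1: [53, 72, 69, 93]
t=2: [104, 108, 108, 103]
t=3: [87, 84, 84, 88]
t=4: [105, 106, 106, 105]
t=5: [86, 86, 86, 86]
t=6: [106, 106, 106, 106]
t=7: [86, 86, 86, 86]

Answer: [106, 106, 106, 106]
Key observation: The state at step 5, [86, 86, 86, 86], reappears at step 7: the system is in a cycle of period 2 from step 5 on.  Therefore the state at step 494 equals the state at step 5 + ((494 - 5) mod 2) = 6, which is [106, 106, 106, 106].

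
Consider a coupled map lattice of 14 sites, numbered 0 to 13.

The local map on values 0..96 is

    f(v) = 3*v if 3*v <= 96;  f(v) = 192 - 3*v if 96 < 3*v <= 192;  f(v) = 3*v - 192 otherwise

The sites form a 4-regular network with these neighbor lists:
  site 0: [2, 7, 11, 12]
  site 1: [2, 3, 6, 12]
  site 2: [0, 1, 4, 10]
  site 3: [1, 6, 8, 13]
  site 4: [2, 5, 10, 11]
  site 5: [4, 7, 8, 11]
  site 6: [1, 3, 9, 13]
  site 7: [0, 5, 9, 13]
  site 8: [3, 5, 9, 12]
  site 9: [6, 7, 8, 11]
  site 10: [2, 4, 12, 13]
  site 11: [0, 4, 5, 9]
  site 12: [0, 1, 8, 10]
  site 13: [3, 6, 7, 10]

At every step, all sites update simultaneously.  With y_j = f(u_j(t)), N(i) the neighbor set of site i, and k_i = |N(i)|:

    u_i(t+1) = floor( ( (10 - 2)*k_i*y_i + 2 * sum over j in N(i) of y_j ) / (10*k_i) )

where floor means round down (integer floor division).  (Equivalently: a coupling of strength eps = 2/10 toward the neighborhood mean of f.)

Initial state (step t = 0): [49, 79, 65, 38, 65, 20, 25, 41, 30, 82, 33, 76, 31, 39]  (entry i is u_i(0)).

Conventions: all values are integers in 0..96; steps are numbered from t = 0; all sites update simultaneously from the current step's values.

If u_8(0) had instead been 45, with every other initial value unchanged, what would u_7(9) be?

Answer: u_7(9) = 76
Key observation: This trace re-runs the system from the modified initial state.

Derivation:
t=0: [49, 79, 65, 38, 65, 20, 25, 41, 45, 82, 33, 76, 31, 39]
t=1: [46, 48, 11, 75, 12, 56, 72, 66, 59, 55, 83, 36, 86, 75]
t=2: [52, 46, 36, 32, 38, 26, 26, 11, 19, 28, 54, 74, 61, 32]
t=3: [36, 56, 77, 91, 73, 72, 78, 41, 58, 77, 37, 37, 16, 88]
t=4: [79, 29, 42, 72, 32, 28, 44, 66, 24, 41, 74, 73, 48, 71]
t=5: [43, 79, 65, 31, 87, 77, 58, 15, 68, 63, 35, 36, 50, 22]
t=6: [59, 43, 15, 81, 65, 41, 24, 44, 18, 10, 78, 75, 43, 64]
t=7: [22, 61, 42, 50, 11, 62, 64, 53, 53, 34, 39, 32, 59, 11]
t=8: [63, 13, 61, 37, 38, 14, 8, 36, 34, 80, 67, 86, 21, 33]
t=9: [13, 40, 13, 77, 68, 49, 32, 76, 83, 51, 19, 61, 57, 84]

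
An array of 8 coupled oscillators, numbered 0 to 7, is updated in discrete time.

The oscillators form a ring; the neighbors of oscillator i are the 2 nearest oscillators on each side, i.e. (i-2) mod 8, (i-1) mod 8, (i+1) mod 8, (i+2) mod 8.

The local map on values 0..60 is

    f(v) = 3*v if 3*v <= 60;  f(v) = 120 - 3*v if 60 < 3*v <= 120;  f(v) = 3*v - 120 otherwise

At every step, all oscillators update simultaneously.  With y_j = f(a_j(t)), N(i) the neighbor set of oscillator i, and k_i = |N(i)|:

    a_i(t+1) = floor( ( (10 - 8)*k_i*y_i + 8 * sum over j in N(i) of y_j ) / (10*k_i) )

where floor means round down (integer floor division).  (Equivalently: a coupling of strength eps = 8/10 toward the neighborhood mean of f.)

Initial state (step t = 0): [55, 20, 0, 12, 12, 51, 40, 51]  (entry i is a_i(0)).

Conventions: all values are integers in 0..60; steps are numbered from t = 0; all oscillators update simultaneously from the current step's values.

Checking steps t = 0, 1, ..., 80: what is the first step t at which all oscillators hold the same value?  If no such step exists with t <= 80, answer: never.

Simulating step by step:
t=0: [55, 20, 0, 12, 12, 51, 40, 51]  (not all equal)
t=1: [27, 34, 35, 33, 21, 27, 29, 34]  (not all equal)
t=2: [24, 22, 30, 30, 33, 33, 37, 29]  (not all equal)
t=3: [34, 39, 36, 31, 22, 22, 26, 33]  (not all equal)
t=4: [19, 16, 22, 30, 37, 39, 37, 27]  (not all equal)
t=5: [41, 45, 39, 28, 21, 18, 23, 31]  (not all equal)
t=6: [19, 16, 22, 33, 40, 45, 38, 30]  (not all equal)
t=7: [39, 42, 36, 27, 19, 14, 21, 31]  (not all equal)
t=8: [21, 17, 23, 31, 41, 44, 37, 27]  (not all equal)
t=9: [41, 45, 37, 28, 20, 18, 24, 33]  (not all equal)
t=10: [19, 16, 24, 34, 41, 43, 37, 28]  (not all equal)
t=11: [39, 41, 34, 25, 17, 15, 22, 31]  (not all equal)
t=12: [21, 19, 24, 32, 42, 44, 36, 26]  (not all equal)
t=13: [43, 45, 38, 29, 20, 19, 25, 36]  (not all equal)
t=14: [17, 15, 24, 34, 40, 41, 36, 27]  (not all equal)
t=15: [39, 40, 32, 22, 16, 14, 21, 30]  (not all equal)
t=16: [22, 22, 25, 33, 45, 46, 36, 26]  (not all equal)
t=17: [41, 43, 37, 30, 22, 21, 28, 36]  (not all equal)
t=18: [13, 12, 21, 31, 37, 37, 32, 23]  (not all equal)
t=19: [41, 42, 33, 27, 25, 24, 26, 31]  (not all equal)
t=20: [19, 19, 22, 31, 39, 40, 33, 25]  (not all equal)
t=21: [46, 48, 39, 28, 21, 19, 25, 36]  (not all equal)
t=22: [20, 18, 27, 35, 39, 41, 37, 31]  (not all equal)
t=23: [37, 39, 34, 22, 13, 11, 20, 30]  (not all equal)
t=24: [24, 22, 24, 29, 40, 43, 34, 27]  (not all equal)
t=25: [41, 44, 36, 28, 21, 19, 22, 33]  (not all equal)
t=26: [20, 16, 24, 34, 43, 45, 38, 29]  (not all equal)
t=27: [39, 41, 36, 27, 19, 16, 24, 32]  (not all equal)
t=28: [18, 16, 22, 31, 40, 43, 36, 25]  (not all equal)
t=29: [42, 45, 36, 27, 20, 18, 24, 33]  (not all equal)
t=30: [20, 18, 26, 36, 42, 44, 37, 28]  (not all equal)
t=31: [40, 40, 34, 25, 16, 15, 24, 34]  (not all equal)
t=32: [16, 16, 22, 31, 40, 40, 31, 22]  (not all equal)
t=33: [46, 46, 35, 25, 21, 21, 25, 35]  (not all equal)
t=34: [22, 22, 30, 38, 43, 43, 38, 30]  (not all equal)
t=35: [34, 34, 30, 21, 12, 12, 21, 30]  (not all equal)
t=36: [30, 30, 31, 35, 43, 43, 35, 31]  (not all equal)
t=37: [25, 25, 22, 18, 15, 15, 18, 22]  (not all equal)
t=38: [50, 50, 48, 48, 50, 50, 48, 48]  (not all equal)
t=39: [26, 26, 27, 27, 26, 26, 27, 27]  (not all equal)
t=40: [40, 40, 40, 40, 40, 40, 40, 40]  (all equal)

Answer: 40
Key observation: Synchronization is absorbing here: once all oscillators are equal they stay equal, and step 40 is the first all-equal step.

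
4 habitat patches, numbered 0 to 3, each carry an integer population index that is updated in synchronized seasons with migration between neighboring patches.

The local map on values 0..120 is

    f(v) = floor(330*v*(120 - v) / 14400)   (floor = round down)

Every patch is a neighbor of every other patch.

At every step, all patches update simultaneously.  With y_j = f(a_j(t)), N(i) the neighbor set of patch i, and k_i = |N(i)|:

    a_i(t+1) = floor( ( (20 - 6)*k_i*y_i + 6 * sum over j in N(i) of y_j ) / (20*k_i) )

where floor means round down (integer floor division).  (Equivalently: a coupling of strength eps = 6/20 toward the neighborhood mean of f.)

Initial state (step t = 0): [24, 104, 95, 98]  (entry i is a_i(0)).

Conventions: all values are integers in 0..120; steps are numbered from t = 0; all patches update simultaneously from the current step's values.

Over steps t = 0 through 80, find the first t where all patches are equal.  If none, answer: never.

Simulating step by step:
t=0: [24, 104, 95, 98]  (not all equal)
t=1: [50, 42, 51, 48]  (not all equal)
t=2: [79, 76, 79, 78]  (not all equal)
t=3: [74, 75, 74, 74]  (not all equal)
t=4: [77, 77, 77, 77]  (all equal)

Answer: 4
Key observation: Synchronization is absorbing here: once all patches are equal they stay equal, and step 4 is the first all-equal step.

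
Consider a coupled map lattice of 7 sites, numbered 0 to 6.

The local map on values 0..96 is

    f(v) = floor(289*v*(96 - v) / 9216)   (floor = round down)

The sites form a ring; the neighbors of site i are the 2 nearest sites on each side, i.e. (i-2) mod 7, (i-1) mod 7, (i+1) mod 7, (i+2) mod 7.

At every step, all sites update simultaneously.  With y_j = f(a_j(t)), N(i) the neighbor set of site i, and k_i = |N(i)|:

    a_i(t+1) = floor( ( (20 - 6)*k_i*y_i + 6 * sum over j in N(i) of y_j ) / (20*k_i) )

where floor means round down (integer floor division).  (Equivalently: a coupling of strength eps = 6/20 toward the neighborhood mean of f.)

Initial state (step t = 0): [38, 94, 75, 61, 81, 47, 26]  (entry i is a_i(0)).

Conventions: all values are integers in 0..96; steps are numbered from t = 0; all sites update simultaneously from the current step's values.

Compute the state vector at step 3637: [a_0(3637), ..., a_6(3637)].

Answer: [62, 62, 62, 62, 62, 62, 62]
Key observation: The state at step 9, [62, 62, 62, 62, 62, 62, 62], reappears at step 11: the system is in a cycle of period 2 from step 9 on.  Therefore the state at step 3637 equals the state at step 9 + ((3637 - 9) mod 2) = 9, which is [62, 62, 62, 62, 62, 62, 62].

Derivation:
t=0: [38, 94, 75, 61, 81, 47, 26]
t=1: [62, 21, 47, 58, 44, 67, 53]
t=2: [65, 55, 69, 67, 70, 62, 68]
t=3: [63, 67, 59, 60, 58, 64, 60]
t=4: [64, 62, 67, 66, 68, 64, 66]
t=5: [63, 64, 60, 62, 59, 63, 62]
t=6: [65, 64, 66, 66, 67, 65, 65]
t=7: [63, 63, 62, 62, 60, 62, 62]
t=8: [65, 65, 65, 66, 66, 66, 65]
t=9: [62, 62, 62, 62, 62, 62, 62]
t=10: [66, 66, 66, 66, 66, 66, 66]
t=11: [62, 62, 62, 62, 62, 62, 62]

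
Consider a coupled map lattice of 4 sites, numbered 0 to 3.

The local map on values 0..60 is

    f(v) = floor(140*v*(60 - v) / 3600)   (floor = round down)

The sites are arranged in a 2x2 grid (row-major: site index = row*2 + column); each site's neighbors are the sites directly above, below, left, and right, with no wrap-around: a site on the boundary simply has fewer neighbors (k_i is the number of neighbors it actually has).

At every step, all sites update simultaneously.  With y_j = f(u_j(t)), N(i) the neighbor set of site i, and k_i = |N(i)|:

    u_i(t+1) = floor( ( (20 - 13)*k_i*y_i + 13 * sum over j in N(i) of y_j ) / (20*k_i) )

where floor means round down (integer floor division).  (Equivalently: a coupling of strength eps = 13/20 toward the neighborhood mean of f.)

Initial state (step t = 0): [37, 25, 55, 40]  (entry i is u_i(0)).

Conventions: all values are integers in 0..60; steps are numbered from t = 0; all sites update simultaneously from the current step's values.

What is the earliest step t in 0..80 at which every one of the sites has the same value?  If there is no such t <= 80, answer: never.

Simulating step by step:
t=0: [37, 25, 55, 40]  (not all equal)
t=1: [25, 32, 24, 25]  (not all equal)
t=2: [33, 34, 33, 33]  (not all equal)
t=3: [34, 34, 34, 34]  (all equal)

Answer: 3
Key observation: Synchronization is absorbing here: once all sites are equal they stay equal, and step 3 is the first all-equal step.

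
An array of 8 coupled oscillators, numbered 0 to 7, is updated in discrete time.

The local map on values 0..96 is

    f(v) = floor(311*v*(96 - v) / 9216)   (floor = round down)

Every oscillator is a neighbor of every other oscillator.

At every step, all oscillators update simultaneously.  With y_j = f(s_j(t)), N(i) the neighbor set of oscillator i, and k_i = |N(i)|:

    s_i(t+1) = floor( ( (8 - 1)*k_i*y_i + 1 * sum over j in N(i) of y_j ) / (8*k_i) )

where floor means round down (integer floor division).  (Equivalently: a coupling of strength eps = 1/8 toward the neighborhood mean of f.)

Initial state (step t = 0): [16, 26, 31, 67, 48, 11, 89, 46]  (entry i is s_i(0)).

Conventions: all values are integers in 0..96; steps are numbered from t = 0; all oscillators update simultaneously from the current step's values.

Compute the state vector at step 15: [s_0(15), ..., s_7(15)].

Simulating step by step:
t=0: [16, 26, 31, 67, 48, 11, 89, 46]
t=1: [44, 60, 65, 63, 73, 34, 25, 73]
t=2: [75, 71, 66, 69, 57, 70, 60, 57]
t=3: [54, 59, 65, 62, 73, 61, 71, 73]
t=4: [74, 72, 66, 70, 57, 71, 60, 57]
t=5: [55, 59, 65, 61, 73, 59, 71, 73]
t=6: [74, 72, 66, 71, 57, 72, 60, 57]
t=7: [55, 58, 65, 59, 73, 58, 70, 73]
t=8: [74, 73, 67, 72, 57, 73, 61, 57]
t=9: [55, 57, 64, 58, 73, 57, 70, 73]
t=10: [74, 73, 68, 73, 57, 73, 61, 57]
t=11: [55, 57, 63, 57, 73, 57, 70, 73]
t=12: [74, 74, 69, 74, 57, 74, 62, 57]
t=13: [55, 55, 62, 55, 73, 55, 69, 73]
t=14: [74, 74, 70, 74, 57, 74, 62, 57]
t=15: [55, 55, 61, 55, 73, 55, 69, 73]

Answer: [55, 55, 61, 55, 73, 55, 69, 73]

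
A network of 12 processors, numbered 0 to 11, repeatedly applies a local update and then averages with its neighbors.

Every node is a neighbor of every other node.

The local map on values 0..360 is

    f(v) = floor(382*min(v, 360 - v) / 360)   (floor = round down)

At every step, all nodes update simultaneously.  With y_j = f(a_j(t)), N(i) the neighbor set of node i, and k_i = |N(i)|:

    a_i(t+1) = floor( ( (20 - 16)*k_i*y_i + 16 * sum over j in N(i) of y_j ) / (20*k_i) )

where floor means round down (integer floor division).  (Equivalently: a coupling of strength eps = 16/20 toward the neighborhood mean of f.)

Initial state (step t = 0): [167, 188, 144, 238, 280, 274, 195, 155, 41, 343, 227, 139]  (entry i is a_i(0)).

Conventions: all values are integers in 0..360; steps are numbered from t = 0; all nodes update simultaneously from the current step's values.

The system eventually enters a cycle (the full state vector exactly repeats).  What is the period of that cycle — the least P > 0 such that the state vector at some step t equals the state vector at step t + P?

Simulating step by step:
t=0: [167, 188, 144, 238, 280, 274, 195, 155, 41, 343, 227, 139]
t=1: [131, 132, 128, 125, 120, 120, 131, 130, 114, 111, 127, 128]
t=2: [132, 132, 132, 131, 131, 131, 132, 132, 130, 129, 132, 132]
t=3: [139, 139, 139, 139, 139, 139, 139, 139, 138, 138, 139, 139]
t=4: [146, 146, 146, 146, 146, 146, 146, 146, 146, 146, 146, 146]
t=5: [154, 154, 154, 154, 154, 154, 154, 154, 154, 154, 154, 154]
t=6: [163, 163, 163, 163, 163, 163, 163, 163, 163, 163, 163, 163]
t=7: [172, 172, 172, 172, 172, 172, 172, 172, 172, 172, 172, 172]
t=8: [182, 182, 182, 182, 182, 182, 182, 182, 182, 182, 182, 182]
t=9: [188, 188, 188, 188, 188, 188, 188, 188, 188, 188, 188, 188]
t=10: [182, 182, 182, 182, 182, 182, 182, 182, 182, 182, 182, 182]

Answer: 2
Key observation: The state at step 8, [182, 182, 182, 182, 182, 182, 182, 182, 182, 182, 182, 182], reappears at step 10 — and no state repeats earlier — so the cycle the system enters has period 2.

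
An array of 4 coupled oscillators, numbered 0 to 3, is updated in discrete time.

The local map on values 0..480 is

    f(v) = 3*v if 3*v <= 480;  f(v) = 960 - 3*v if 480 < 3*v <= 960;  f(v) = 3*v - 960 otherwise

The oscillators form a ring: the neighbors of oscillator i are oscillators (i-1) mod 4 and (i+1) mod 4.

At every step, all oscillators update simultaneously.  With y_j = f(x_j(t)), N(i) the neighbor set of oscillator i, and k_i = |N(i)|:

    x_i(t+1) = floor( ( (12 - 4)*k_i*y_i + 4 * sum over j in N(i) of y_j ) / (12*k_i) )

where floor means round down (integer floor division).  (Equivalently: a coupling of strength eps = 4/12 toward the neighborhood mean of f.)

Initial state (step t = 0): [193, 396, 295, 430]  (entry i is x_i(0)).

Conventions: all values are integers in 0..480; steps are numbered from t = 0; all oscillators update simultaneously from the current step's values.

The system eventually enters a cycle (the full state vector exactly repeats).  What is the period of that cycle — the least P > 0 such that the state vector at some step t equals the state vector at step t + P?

Simulating step by step:
t=0: [193, 396, 295, 430]
t=1: [347, 228, 143, 296]
t=2: [112, 269, 344, 133]
t=3: [316, 170, 140, 334]
t=4: [90, 372, 362, 100]
t=5: [256, 170, 160, 266]
t=6: [230, 412, 422, 220]
t=7: [276, 280, 300, 296]
t=8: [120, 112, 72, 80]
t=9: [336, 320, 240, 256]
t=10: [64, 48, 192, 176]
t=11: [224, 192, 352, 384]
t=12: [288, 320, 160, 192]
t=13: [128, 96, 384, 352]
t=14: [320, 288, 192, 160]
t=15: [96, 128, 352, 384]
t=16: [288, 320, 160, 192]

Answer: 4
Key observation: The state at step 12, [288, 320, 160, 192], reappears at step 16 — and no state repeats earlier — so the cycle the system enters has period 4.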